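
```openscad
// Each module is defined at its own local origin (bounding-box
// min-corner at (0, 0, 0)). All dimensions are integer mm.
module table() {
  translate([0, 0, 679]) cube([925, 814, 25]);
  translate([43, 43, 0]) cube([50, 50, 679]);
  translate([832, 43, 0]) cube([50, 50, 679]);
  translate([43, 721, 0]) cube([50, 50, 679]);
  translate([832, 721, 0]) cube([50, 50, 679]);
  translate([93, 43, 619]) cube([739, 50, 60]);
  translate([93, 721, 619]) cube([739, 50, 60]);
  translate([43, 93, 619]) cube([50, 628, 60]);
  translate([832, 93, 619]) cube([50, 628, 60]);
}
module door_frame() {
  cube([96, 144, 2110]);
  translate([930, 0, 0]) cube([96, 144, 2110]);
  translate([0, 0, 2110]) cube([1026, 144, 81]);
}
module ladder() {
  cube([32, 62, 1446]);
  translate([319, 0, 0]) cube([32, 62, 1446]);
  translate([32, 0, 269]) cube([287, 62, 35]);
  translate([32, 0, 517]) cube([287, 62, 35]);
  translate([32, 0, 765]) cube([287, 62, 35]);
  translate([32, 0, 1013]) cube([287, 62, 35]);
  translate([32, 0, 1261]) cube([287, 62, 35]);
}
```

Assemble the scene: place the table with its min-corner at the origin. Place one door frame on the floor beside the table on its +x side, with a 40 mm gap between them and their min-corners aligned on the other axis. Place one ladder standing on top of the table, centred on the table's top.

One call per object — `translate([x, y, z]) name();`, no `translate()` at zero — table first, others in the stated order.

table();
translate([965, 0, 0]) door_frame();
translate([287, 376, 704]) ladder();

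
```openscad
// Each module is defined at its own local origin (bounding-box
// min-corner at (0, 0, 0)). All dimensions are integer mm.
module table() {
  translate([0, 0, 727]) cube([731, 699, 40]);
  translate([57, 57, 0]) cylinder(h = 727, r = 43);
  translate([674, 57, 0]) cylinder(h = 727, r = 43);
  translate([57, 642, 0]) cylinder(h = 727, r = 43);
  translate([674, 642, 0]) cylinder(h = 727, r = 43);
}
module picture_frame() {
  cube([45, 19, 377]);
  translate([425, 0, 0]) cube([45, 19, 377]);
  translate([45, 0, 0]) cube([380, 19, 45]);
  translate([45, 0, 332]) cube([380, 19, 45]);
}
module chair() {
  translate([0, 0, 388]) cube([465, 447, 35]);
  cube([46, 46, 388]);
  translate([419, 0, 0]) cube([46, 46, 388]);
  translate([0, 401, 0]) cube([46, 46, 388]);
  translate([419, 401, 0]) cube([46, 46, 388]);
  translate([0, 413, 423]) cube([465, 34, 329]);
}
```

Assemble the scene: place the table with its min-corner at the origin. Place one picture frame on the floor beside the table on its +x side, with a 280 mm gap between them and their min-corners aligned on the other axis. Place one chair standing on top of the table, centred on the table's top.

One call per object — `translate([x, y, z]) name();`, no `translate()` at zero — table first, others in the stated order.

table();
translate([1011, 0, 0]) picture_frame();
translate([133, 126, 767]) chair();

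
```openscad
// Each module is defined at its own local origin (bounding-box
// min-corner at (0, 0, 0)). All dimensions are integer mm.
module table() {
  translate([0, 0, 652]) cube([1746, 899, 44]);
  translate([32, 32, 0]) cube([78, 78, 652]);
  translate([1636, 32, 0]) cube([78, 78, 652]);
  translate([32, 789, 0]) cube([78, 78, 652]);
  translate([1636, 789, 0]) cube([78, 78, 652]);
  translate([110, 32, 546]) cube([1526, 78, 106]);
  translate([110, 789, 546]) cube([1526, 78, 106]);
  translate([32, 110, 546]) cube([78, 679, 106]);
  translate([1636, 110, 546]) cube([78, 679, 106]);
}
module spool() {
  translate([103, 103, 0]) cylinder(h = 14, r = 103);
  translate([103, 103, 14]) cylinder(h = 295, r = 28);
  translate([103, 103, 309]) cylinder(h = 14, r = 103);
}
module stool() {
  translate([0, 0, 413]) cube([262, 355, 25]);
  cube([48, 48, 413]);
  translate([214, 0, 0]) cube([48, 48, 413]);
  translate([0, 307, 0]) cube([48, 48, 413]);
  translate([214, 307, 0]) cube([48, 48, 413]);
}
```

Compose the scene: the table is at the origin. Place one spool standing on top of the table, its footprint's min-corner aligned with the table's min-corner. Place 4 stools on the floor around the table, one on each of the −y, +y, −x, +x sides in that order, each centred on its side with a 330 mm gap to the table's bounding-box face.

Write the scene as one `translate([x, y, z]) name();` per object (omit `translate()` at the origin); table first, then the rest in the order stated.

table();
translate([0, 0, 696]) spool();
translate([742, -685, 0]) stool();
translate([742, 1229, 0]) stool();
translate([-592, 272, 0]) stool();
translate([2076, 272, 0]) stool();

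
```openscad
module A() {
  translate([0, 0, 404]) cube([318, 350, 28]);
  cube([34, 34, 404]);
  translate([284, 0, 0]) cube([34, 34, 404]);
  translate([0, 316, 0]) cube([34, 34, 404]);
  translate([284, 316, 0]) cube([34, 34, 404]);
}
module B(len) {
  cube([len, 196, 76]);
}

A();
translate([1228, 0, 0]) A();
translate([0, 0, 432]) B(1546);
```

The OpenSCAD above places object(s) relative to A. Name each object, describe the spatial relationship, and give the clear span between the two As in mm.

Second stool starts at x = 1228; first ends at x = 318; clear span = 1228 − 318 = 910 mm.

A is a stool. B is a beam. A beam spans the tops of two stools. The clear span between the two stools is 910 mm.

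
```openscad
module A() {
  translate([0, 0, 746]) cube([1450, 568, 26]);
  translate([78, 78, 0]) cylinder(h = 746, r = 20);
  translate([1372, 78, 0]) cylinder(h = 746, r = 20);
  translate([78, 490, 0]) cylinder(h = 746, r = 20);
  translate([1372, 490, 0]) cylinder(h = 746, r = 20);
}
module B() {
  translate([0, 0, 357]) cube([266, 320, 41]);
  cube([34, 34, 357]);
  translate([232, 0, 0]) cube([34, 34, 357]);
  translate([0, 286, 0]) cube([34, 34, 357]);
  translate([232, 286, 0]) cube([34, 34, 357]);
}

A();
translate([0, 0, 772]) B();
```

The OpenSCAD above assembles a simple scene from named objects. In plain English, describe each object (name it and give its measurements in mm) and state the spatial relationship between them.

A is a table with a 1450×568 mm rectangular top, 26 mm thick, top surface at z = 772 mm, supported by four round legs of 40 mm diameter, each leg's bounding box inset 58 mm from the nearest pair of top edges, running from the floor.

B is a four-legged stool. The seat is a 266×320×41 mm slab whose top surface is at z = 398 mm; four square legs, each 34×34 mm in cross-section, run from the floor (z = 0) to the underside of the seat, each flush with a corner of the seat.

The stool is on top of the table.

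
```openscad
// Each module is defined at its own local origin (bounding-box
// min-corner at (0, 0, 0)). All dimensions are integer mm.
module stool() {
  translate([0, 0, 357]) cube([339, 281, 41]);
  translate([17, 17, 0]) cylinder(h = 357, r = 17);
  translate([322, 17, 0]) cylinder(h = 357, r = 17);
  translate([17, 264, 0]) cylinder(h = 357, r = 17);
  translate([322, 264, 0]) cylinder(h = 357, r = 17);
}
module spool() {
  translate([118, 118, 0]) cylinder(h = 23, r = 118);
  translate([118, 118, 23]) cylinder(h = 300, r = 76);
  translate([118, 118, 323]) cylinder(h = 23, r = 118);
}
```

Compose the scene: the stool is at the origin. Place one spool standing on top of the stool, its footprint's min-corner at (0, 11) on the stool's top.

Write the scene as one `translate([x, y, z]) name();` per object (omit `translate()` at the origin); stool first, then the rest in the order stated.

stool();
translate([0, 11, 398]) spool();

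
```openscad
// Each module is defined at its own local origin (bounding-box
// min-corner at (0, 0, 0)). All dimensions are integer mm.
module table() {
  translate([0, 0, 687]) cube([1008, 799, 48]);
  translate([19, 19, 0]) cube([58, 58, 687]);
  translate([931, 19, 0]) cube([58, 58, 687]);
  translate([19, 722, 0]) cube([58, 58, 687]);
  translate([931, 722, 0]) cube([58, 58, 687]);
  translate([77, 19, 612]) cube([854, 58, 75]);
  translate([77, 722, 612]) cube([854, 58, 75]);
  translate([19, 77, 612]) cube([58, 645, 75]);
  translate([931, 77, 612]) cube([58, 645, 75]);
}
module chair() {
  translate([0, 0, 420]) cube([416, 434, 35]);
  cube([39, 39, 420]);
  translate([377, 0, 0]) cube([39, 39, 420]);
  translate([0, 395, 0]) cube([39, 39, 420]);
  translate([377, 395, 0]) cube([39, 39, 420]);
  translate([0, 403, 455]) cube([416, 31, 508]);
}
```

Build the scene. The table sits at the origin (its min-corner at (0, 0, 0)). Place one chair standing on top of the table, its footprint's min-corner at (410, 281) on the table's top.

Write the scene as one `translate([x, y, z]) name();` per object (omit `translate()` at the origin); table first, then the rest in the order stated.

table();
translate([410, 281, 735]) chair();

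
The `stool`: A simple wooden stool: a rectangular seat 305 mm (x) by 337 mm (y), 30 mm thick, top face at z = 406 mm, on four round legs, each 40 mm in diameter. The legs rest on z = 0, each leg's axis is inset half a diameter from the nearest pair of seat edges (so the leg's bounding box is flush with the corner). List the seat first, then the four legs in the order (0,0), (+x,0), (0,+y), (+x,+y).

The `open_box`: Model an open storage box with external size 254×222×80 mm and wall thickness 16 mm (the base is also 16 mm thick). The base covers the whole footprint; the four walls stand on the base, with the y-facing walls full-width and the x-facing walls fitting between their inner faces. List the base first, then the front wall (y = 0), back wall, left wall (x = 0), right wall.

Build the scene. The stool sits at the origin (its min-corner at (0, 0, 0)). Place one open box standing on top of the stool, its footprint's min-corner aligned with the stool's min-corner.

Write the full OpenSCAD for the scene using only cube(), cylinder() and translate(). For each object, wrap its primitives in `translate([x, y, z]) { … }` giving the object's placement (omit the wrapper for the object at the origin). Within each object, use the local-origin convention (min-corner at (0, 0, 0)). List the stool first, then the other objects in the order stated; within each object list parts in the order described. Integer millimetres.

translate([0, 0, 376]) cube([305, 337, 30]);
translate([20, 20, 0]) cylinder(h = 376, r = 20);
translate([285, 20, 0]) cylinder(h = 376, r = 20);
translate([20, 317, 0]) cylinder(h = 376, r = 20);
translate([285, 317, 0]) cylinder(h = 376, r = 20);
translate([0, 0, 406]) {
  cube([254, 222, 16]);
  translate([0, 0, 16]) cube([254, 16, 64]);
  translate([0, 206, 16]) cube([254, 16, 64]);
  translate([0, 16, 16]) cube([16, 190, 64]);
  translate([238, 16, 16]) cube([16, 190, 64]);
}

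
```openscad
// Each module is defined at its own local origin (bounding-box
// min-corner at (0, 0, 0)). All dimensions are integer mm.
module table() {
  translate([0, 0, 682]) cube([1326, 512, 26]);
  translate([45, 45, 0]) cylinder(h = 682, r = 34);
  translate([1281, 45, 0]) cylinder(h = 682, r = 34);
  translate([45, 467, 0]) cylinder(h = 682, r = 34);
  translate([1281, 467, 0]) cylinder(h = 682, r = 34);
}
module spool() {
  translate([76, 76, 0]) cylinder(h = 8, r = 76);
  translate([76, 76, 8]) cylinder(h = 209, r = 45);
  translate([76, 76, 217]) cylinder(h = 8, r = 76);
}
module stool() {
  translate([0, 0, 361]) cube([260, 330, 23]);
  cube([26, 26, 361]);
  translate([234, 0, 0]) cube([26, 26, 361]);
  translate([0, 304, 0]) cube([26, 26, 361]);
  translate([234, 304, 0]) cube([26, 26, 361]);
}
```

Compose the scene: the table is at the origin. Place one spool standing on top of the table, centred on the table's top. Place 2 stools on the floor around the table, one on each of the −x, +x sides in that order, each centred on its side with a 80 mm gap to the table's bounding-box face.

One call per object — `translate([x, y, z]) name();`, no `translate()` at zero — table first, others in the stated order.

table();
translate([587, 180, 708]) spool();
translate([-340, 91, 0]) stool();
translate([1406, 91, 0]) stool();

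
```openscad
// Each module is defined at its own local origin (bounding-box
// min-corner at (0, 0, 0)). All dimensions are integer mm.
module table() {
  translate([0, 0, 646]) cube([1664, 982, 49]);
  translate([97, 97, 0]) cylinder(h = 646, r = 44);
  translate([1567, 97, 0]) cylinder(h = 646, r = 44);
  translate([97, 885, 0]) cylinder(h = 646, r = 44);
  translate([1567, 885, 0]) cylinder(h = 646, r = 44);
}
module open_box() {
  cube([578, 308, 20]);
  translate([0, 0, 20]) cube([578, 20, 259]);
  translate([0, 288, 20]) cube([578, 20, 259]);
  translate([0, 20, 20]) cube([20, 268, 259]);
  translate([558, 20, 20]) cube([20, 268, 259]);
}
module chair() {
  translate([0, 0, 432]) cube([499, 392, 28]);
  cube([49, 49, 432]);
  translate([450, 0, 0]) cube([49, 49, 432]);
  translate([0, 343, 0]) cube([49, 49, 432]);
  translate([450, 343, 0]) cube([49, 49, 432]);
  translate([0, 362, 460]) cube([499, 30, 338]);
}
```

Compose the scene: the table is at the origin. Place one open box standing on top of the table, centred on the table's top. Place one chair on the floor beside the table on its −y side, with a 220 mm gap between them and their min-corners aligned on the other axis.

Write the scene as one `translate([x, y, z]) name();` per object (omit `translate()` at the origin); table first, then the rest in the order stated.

table();
translate([543, 337, 695]) open_box();
translate([0, -612, 0]) chair();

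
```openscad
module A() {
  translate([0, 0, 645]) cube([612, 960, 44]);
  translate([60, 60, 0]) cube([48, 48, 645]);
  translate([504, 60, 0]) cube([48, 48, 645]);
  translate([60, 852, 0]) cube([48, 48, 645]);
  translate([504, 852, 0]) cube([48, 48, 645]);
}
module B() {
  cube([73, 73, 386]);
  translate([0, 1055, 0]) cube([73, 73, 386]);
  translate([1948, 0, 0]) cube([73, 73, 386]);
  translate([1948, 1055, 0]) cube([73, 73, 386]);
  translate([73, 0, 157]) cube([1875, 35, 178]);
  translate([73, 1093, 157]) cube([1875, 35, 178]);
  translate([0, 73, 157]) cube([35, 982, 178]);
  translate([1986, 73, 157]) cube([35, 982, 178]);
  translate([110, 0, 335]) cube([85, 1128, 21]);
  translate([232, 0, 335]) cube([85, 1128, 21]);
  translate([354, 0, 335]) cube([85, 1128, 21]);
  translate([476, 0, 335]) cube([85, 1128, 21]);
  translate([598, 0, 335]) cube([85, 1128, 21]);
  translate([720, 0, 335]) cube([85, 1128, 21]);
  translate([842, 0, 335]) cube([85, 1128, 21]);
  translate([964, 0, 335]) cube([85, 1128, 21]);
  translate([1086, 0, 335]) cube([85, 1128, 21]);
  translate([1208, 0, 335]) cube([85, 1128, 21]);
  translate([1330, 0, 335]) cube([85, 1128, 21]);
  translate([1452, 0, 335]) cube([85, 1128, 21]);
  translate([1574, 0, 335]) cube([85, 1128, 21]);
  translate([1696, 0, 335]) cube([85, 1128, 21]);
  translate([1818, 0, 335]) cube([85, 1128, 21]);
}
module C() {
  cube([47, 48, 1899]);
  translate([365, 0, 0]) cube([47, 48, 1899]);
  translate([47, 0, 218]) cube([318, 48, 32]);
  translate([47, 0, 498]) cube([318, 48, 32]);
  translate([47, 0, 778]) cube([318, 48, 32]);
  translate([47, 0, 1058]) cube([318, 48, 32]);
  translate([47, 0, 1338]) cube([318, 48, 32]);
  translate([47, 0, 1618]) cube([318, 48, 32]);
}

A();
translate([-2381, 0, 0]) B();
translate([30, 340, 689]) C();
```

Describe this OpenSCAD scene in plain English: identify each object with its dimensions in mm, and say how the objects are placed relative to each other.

A is a table: top 612 mm (x) × 960 mm (y), 44 mm thick, upper face at z = 689 mm, on four 48×48 mm square legs, each inset 60 mm from the nearest pair of top edges, running from z = 0 to the bottom of the top.

B is a bed frame 2021 mm long (x) by 1128 mm wide (y). Four 73×73 mm corner posts, 386 mm tall, at the corners of the footprint. Four rails of 35 mm thickness and 178 mm height run between adjacent posts with their undersides at z = 157 mm, their outer faces flush with the outside of the frame (the two x-running rails run between the posts' inner faces; the two y-running rails run between the posts' inner faces). 15 slats, each 85 mm wide (x) and 21 mm thick, lie across the top of the two x-running rails, running the full 1128 mm width of the frame in y; the slats are evenly spaced along x between the inner faces of the end posts with equal gaps (rounded down to the nearest mm) at the −x end and between each pair — any rounding remainder accumulates at the +x end.

C is a straight ladder. Two 47×48 mm vertical rails, 1899 mm tall, stand 412 mm apart (outside-to-outside) with their front faces coplanar on the −y side. 6 rungs, each 48 mm deep and 32 mm tall, span between the inner faces of the rails, front faces flush with the rails. The lowest rung's underside is at z = 218 mm and rungs are spaced 280 mm apart (underside to underside).

The bed frame is on the floor beside the table on its −x side. The ladder is on top of the table.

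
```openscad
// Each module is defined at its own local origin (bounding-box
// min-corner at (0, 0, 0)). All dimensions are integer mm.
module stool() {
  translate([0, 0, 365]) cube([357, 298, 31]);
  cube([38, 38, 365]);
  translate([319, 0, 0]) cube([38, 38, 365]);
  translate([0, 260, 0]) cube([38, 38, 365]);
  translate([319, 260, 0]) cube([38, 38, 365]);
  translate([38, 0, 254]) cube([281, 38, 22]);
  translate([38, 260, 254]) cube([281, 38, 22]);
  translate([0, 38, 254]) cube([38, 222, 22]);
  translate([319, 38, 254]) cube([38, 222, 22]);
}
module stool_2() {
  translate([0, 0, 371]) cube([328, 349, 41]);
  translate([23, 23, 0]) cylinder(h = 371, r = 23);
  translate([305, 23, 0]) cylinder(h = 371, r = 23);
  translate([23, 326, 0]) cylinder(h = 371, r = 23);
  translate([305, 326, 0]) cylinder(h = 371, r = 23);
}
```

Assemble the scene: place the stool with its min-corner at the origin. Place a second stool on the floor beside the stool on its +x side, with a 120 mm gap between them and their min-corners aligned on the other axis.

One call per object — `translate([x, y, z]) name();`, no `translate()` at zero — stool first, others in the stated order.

stool();
translate([477, 0, 0]) stool_2();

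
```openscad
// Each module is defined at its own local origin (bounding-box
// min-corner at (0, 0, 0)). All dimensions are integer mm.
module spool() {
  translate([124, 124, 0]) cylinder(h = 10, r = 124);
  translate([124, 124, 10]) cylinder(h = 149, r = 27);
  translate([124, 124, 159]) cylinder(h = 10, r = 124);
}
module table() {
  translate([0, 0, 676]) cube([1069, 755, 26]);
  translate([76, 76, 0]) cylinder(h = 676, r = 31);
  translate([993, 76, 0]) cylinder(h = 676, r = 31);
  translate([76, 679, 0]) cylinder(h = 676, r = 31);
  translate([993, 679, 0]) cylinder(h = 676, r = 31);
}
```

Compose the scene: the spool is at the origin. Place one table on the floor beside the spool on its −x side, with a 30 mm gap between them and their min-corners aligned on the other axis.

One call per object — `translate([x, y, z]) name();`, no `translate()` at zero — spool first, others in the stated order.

spool();
translate([-1099, 0, 0]) table();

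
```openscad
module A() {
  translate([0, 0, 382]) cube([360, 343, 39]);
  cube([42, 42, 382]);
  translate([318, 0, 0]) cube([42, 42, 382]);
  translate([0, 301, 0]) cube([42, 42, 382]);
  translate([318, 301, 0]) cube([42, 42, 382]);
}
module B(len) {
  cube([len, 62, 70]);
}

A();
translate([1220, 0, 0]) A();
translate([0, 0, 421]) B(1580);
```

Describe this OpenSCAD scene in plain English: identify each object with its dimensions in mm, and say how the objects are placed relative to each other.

A is a four-legged stool. The seat is a 360×343×39 mm slab whose top surface is at z = 421 mm; four square legs, each 42×42 mm in cross-section, run from the floor (z = 0) to the underside of the seat, each flush with a corner of the seat.

B is a rectangular beam 1580 mm long (x), 62 mm deep (y), 70 mm thick (z).

The beam spans the tops of two stools placed 860 mm apart, resting at z = 421 mm.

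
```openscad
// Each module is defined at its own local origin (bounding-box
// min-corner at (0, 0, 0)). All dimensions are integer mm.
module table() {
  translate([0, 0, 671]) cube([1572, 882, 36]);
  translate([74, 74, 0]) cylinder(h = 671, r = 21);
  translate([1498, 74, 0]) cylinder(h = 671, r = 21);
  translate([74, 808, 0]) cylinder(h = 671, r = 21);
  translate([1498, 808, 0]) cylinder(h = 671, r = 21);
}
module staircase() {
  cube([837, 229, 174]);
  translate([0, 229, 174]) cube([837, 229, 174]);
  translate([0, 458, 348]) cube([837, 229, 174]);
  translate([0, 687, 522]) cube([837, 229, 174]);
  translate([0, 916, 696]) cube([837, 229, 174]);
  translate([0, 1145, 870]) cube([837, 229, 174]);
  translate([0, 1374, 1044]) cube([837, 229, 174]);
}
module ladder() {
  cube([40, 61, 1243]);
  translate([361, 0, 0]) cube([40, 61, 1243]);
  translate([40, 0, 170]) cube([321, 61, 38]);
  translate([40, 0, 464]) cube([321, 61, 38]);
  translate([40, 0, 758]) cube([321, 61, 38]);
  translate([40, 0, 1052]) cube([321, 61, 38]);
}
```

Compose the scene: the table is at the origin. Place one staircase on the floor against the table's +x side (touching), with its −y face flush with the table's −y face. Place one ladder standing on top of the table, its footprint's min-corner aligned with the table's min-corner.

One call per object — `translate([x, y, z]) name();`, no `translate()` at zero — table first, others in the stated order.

table();
translate([1572, 0, 0]) staircase();
translate([0, 0, 707]) ladder();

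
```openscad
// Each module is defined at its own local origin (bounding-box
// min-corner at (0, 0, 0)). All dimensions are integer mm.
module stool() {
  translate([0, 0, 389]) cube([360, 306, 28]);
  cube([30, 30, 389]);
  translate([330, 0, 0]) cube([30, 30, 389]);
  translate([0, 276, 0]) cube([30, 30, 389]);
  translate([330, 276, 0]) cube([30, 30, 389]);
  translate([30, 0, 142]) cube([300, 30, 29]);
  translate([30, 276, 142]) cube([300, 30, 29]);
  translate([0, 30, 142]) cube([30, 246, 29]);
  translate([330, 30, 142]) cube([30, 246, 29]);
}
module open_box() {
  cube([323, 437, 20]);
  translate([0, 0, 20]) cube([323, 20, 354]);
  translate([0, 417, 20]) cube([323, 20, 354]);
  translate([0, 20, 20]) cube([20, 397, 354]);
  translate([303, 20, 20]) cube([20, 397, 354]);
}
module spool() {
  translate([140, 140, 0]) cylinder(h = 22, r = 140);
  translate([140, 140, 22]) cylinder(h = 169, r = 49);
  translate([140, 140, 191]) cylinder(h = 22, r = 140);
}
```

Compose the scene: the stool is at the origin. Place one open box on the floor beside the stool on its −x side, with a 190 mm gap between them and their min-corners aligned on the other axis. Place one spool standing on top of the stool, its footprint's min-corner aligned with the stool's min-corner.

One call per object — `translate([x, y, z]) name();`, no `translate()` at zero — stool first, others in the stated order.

stool();
translate([-513, 0, 0]) open_box();
translate([0, 0, 417]) spool();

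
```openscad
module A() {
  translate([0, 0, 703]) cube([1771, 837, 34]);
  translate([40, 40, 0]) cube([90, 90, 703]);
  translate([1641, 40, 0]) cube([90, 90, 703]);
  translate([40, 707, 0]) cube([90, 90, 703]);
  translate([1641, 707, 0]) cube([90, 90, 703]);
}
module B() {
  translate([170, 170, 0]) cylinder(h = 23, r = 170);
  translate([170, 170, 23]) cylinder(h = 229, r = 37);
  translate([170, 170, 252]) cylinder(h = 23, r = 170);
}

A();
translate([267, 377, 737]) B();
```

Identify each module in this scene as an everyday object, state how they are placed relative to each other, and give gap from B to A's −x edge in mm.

A is a table. B is a spool. The spool is on top of the table. The gap from the spool to the table's −x edge is 267 mm.

The spool's min-x is at 267; the table's min-x is 0; gap = 267 mm.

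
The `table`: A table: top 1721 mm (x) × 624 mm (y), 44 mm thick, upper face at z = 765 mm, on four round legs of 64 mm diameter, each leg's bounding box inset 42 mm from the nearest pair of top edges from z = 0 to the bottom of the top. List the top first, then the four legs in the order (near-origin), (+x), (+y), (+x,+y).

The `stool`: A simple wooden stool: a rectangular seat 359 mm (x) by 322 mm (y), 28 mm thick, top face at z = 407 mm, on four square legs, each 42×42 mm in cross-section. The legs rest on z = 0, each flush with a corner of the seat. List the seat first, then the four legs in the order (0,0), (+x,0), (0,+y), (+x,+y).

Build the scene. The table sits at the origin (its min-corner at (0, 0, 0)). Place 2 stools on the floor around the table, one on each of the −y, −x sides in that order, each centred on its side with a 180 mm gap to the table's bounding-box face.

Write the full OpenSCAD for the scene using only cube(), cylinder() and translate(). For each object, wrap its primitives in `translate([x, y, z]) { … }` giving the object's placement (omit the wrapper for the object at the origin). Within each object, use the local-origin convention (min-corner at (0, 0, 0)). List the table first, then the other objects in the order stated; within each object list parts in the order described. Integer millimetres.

translate([0, 0, 721]) cube([1721, 624, 44]);
translate([74, 74, 0]) cylinder(h = 721, r = 32);
translate([1647, 74, 0]) cylinder(h = 721, r = 32);
translate([74, 550, 0]) cylinder(h = 721, r = 32);
translate([1647, 550, 0]) cylinder(h = 721, r = 32);
translate([681, -502, 0]) {
  translate([0, 0, 379]) cube([359, 322, 28]);
  cube([42, 42, 379]);
  translate([317, 0, 0]) cube([42, 42, 379]);
  translate([0, 280, 0]) cube([42, 42, 379]);
  translate([317, 280, 0]) cube([42, 42, 379]);
}
translate([-539, 151, 0]) {
  translate([0, 0, 379]) cube([359, 322, 28]);
  cube([42, 42, 379]);
  translate([317, 0, 0]) cube([42, 42, 379]);
  translate([0, 280, 0]) cube([42, 42, 379]);
  translate([317, 280, 0]) cube([42, 42, 379]);
}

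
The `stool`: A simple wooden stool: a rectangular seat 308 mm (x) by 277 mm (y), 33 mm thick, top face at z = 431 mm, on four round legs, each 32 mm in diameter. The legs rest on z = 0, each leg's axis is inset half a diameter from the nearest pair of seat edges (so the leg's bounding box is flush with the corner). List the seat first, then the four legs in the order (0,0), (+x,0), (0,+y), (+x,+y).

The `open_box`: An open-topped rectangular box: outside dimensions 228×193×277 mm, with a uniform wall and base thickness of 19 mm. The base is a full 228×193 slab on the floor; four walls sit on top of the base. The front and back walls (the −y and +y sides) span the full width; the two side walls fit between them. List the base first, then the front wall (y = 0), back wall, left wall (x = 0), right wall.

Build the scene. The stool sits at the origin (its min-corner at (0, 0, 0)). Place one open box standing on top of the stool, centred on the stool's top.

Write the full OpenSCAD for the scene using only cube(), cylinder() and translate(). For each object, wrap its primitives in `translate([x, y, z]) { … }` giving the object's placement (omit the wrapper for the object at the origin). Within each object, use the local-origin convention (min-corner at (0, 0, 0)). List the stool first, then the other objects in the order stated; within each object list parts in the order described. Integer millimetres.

translate([0, 0, 398]) cube([308, 277, 33]);
translate([16, 16, 0]) cylinder(h = 398, r = 16);
translate([292, 16, 0]) cylinder(h = 398, r = 16);
translate([16, 261, 0]) cylinder(h = 398, r = 16);
translate([292, 261, 0]) cylinder(h = 398, r = 16);
translate([40, 42, 431]) {
  cube([228, 193, 19]);
  translate([0, 0, 19]) cube([228, 19, 258]);
  translate([0, 174, 19]) cube([228, 19, 258]);
  translate([0, 19, 19]) cube([19, 155, 258]);
  translate([209, 19, 19]) cube([19, 155, 258]);
}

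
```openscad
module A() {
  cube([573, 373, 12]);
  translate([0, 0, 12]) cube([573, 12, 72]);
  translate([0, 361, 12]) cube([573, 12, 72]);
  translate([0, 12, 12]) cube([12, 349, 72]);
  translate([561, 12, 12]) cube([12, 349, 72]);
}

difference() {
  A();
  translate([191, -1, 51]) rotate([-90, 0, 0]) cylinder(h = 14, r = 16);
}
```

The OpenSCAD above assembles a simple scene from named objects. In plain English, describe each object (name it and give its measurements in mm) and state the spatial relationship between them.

A is an open storage box with external size 573×373×84 mm and wall thickness 12 mm (the base is also 12 mm thick). The base covers the whole footprint; the four walls stand on the base, with the y-facing walls full-width and the x-facing walls fitting between their inner faces.

The open box has a circular hole of radius 16 mm through its front wall, centred at (x = 191, z = 51).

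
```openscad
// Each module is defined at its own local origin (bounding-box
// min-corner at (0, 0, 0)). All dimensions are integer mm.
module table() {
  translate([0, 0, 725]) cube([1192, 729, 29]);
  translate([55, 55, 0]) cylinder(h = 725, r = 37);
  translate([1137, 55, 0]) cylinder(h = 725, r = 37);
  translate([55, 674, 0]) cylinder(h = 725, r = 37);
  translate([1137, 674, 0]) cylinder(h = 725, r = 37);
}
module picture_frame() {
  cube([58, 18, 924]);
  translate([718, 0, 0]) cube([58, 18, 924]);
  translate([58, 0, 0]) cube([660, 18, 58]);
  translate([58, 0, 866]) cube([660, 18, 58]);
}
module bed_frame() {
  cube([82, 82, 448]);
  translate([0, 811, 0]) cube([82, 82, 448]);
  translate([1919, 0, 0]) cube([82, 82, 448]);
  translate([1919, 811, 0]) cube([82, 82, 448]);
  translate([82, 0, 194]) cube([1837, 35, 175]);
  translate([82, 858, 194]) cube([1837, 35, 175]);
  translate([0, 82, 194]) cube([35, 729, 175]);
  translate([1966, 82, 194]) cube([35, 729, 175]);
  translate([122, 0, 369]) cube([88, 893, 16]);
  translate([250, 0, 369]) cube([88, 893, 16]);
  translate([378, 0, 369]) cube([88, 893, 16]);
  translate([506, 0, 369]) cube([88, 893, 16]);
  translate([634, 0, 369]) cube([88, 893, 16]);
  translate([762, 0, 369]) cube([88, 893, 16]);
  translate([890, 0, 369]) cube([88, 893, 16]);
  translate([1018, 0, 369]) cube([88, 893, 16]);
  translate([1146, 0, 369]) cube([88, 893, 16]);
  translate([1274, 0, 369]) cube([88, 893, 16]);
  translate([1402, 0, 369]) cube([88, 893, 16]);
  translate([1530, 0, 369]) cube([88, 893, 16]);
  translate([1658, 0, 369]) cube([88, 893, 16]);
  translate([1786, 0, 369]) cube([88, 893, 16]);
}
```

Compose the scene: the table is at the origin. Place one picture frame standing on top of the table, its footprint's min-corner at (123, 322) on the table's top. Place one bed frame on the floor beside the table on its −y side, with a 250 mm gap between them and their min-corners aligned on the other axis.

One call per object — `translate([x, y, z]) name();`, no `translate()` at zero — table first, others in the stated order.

table();
translate([123, 322, 754]) picture_frame();
translate([0, -1143, 0]) bed_frame();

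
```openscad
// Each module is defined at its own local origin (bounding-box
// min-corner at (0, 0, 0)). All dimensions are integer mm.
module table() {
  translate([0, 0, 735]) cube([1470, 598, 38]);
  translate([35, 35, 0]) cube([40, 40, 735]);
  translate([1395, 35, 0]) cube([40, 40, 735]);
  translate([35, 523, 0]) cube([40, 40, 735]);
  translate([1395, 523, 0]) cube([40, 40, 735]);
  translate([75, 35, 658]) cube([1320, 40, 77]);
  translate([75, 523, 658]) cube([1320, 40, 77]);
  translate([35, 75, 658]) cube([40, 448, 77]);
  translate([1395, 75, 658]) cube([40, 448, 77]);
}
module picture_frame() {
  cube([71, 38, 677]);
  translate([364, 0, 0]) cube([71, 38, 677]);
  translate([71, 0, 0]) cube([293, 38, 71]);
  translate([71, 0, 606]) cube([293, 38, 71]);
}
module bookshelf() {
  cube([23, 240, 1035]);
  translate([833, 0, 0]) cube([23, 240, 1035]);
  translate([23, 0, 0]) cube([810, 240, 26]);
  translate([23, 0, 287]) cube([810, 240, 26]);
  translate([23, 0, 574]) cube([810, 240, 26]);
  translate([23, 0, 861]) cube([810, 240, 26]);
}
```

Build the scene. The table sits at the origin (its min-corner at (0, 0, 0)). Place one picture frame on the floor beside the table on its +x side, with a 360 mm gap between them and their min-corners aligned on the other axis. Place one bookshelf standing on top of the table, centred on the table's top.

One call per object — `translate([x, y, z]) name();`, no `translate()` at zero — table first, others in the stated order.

table();
translate([1830, 0, 0]) picture_frame();
translate([307, 179, 773]) bookshelf();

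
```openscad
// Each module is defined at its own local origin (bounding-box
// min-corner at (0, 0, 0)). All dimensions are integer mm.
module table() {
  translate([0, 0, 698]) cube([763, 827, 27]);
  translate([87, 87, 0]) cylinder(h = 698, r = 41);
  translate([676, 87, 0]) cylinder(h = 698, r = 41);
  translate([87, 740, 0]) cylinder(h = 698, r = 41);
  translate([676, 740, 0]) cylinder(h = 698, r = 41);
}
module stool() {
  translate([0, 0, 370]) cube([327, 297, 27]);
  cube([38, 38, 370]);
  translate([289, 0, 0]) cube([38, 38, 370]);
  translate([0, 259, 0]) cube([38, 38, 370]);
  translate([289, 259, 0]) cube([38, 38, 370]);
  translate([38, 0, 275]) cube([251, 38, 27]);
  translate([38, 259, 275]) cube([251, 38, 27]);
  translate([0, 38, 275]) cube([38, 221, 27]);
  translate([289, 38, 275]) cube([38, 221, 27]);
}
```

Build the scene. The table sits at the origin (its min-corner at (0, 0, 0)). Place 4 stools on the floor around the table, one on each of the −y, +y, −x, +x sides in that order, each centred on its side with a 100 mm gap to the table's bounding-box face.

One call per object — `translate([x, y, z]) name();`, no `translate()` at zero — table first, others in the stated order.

table();
translate([218, -397, 0]) stool();
translate([218, 927, 0]) stool();
translate([-427, 265, 0]) stool();
translate([863, 265, 0]) stool();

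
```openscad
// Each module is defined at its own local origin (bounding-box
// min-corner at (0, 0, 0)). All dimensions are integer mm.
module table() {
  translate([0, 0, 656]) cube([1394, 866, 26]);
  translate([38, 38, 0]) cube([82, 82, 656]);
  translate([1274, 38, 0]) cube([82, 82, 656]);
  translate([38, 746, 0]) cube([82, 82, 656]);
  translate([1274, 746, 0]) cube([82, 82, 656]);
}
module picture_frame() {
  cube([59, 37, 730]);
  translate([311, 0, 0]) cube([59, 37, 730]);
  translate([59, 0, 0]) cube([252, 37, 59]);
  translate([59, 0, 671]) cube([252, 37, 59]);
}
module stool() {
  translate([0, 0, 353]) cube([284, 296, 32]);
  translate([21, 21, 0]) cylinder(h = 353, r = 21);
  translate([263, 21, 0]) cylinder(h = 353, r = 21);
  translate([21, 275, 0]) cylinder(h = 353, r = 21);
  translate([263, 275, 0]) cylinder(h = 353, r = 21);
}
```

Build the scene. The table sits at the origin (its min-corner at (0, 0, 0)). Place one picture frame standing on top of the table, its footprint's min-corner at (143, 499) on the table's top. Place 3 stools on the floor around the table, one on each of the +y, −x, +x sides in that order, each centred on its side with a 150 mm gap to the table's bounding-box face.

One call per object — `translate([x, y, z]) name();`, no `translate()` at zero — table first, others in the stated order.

table();
translate([143, 499, 682]) picture_frame();
translate([555, 1016, 0]) stool();
translate([-434, 285, 0]) stool();
translate([1544, 285, 0]) stool();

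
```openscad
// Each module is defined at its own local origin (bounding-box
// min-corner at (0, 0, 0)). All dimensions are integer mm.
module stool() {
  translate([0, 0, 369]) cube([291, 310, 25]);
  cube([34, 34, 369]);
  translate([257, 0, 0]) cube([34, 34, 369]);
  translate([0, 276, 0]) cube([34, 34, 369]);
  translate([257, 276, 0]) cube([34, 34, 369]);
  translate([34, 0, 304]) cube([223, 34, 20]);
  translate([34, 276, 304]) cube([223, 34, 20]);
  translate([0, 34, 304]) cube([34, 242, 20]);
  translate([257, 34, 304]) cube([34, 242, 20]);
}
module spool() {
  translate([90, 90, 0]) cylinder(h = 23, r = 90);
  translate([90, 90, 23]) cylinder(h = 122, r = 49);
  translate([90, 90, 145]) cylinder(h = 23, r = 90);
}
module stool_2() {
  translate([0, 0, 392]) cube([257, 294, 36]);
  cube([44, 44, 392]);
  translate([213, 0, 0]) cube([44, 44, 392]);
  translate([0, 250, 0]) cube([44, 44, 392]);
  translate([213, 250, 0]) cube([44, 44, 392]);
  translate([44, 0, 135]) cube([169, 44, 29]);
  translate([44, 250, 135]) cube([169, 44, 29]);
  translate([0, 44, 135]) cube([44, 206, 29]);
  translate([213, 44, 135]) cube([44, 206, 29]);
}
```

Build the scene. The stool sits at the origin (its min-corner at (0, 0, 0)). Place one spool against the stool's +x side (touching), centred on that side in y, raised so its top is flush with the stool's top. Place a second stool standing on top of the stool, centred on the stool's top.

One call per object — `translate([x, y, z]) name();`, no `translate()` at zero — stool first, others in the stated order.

stool();
translate([291, 65, 226]) spool();
translate([17, 8, 394]) stool_2();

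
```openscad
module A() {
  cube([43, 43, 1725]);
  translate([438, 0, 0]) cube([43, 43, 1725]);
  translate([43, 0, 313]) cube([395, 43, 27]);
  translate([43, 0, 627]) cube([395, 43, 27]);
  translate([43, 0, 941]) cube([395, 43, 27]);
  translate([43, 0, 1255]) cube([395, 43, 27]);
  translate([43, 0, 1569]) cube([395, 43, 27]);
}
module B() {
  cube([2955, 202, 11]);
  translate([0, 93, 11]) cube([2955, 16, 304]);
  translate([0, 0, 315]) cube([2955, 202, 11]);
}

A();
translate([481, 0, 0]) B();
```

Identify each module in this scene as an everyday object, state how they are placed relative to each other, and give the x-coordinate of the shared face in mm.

The ladder's +x face and the I-beam's −x face are both at x = 481 mm.

A is a ladder. B is an I-beam. The I-beam is against the ladder's +x side, with their −y faces flush. The x-coordinate of the shared face is 481 mm.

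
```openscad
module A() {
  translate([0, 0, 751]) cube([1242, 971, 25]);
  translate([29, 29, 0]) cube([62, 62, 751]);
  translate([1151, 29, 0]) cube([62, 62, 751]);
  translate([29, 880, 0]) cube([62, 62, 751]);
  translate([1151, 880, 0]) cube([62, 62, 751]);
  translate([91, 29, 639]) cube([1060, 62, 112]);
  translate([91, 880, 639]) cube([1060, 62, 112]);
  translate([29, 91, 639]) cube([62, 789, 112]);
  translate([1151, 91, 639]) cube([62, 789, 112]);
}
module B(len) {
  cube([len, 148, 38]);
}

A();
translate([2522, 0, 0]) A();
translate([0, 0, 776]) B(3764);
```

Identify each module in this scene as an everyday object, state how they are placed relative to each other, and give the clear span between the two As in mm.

Second table starts at x = 2522; first ends at x = 1242; clear span = 2522 − 1242 = 1280 mm.

A is a table. B is a beam. A beam spans the tops of two tables. The clear span between the two tables is 1280 mm.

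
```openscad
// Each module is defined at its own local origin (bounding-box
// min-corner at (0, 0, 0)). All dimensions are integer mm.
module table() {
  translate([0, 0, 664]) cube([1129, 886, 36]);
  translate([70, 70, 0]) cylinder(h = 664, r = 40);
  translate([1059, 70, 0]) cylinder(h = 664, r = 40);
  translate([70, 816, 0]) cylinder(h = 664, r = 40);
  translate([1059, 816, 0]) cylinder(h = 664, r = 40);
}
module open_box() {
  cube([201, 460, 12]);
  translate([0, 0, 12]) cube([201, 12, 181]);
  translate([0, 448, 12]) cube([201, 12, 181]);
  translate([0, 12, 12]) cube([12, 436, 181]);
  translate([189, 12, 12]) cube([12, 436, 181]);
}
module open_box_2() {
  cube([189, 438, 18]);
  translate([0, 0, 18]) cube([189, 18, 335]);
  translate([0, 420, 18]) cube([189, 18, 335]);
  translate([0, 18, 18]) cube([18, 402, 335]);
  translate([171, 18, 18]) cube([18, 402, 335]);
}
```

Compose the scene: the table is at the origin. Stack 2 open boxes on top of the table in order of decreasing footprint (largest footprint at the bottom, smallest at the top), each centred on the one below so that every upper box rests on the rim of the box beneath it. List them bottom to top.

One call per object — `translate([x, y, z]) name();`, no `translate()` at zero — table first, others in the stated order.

table();
translate([464, 213, 700]) open_box();
translate([470, 224, 893]) open_box_2();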